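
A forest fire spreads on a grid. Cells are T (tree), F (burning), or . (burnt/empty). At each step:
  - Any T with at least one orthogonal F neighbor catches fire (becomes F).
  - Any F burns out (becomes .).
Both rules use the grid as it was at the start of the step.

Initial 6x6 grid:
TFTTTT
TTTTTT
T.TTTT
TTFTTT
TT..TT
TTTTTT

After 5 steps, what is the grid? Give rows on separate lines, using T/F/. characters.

Step 1: 6 trees catch fire, 2 burn out
  F.FTTT
  TFTTTT
  T.FTTT
  TF.FTT
  TT..TT
  TTTTTT
Step 2: 7 trees catch fire, 6 burn out
  ...FTT
  F.FTTT
  T..FTT
  F...FT
  TF..TT
  TTTTTT
Step 3: 8 trees catch fire, 7 burn out
  ....FT
  ...FTT
  F...FT
  .....F
  F...FT
  TFTTTT
Step 4: 7 trees catch fire, 8 burn out
  .....F
  ....FT
  .....F
  ......
  .....F
  F.FTFT
Step 5: 3 trees catch fire, 7 burn out
  ......
  .....F
  ......
  ......
  ......
  ...F.F

......
.....F
......
......
......
...F.F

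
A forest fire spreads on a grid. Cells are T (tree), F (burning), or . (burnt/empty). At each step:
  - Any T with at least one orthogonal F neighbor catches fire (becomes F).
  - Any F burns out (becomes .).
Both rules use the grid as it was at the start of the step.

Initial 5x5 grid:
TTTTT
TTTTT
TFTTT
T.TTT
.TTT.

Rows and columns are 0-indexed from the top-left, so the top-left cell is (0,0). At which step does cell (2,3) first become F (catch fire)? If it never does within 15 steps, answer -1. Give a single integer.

Step 1: cell (2,3)='T' (+3 fires, +1 burnt)
Step 2: cell (2,3)='F' (+6 fires, +3 burnt)
  -> target ignites at step 2
Step 3: cell (2,3)='.' (+6 fires, +6 burnt)
Step 4: cell (2,3)='.' (+5 fires, +6 burnt)
Step 5: cell (2,3)='.' (+1 fires, +5 burnt)
Step 6: cell (2,3)='.' (+0 fires, +1 burnt)
  fire out at step 6

2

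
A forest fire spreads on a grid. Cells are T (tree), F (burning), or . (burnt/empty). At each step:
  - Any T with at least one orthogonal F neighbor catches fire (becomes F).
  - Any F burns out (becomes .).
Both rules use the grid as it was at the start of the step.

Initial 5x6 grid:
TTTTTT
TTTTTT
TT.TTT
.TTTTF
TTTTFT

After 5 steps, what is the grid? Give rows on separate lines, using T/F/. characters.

Step 1: 4 trees catch fire, 2 burn out
  TTTTTT
  TTTTTT
  TT.TTF
  .TTTF.
  TTTF.F
Step 2: 4 trees catch fire, 4 burn out
  TTTTTT
  TTTTTF
  TT.TF.
  .TTF..
  TTF...
Step 3: 5 trees catch fire, 4 burn out
  TTTTTF
  TTTTF.
  TT.F..
  .TF...
  TF....
Step 4: 4 trees catch fire, 5 burn out
  TTTTF.
  TTTF..
  TT....
  .F....
  F.....
Step 5: 3 trees catch fire, 4 burn out
  TTTF..
  TTF...
  TF....
  ......
  ......

TTTF..
TTF...
TF....
......
......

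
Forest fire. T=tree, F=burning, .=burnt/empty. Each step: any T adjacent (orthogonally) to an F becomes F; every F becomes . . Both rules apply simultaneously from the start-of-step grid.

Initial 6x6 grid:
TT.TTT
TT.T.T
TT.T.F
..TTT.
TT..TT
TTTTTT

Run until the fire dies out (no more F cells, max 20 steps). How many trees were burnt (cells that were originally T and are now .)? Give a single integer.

Step 1: +1 fires, +1 burnt (F count now 1)
Step 2: +1 fires, +1 burnt (F count now 1)
Step 3: +1 fires, +1 burnt (F count now 1)
Step 4: +1 fires, +1 burnt (F count now 1)
Step 5: +1 fires, +1 burnt (F count now 1)
Step 6: +1 fires, +1 burnt (F count now 1)
Step 7: +1 fires, +1 burnt (F count now 1)
Step 8: +2 fires, +1 burnt (F count now 2)
Step 9: +1 fires, +2 burnt (F count now 1)
Step 10: +2 fires, +1 burnt (F count now 2)
Step 11: +2 fires, +2 burnt (F count now 2)
Step 12: +1 fires, +2 burnt (F count now 1)
Step 13: +1 fires, +1 burnt (F count now 1)
Step 14: +2 fires, +1 burnt (F count now 2)
Step 15: +1 fires, +2 burnt (F count now 1)
Step 16: +0 fires, +1 burnt (F count now 0)
Fire out after step 16
Initially T: 25, now '.': 30
Total burnt (originally-T cells now '.'): 19

Answer: 19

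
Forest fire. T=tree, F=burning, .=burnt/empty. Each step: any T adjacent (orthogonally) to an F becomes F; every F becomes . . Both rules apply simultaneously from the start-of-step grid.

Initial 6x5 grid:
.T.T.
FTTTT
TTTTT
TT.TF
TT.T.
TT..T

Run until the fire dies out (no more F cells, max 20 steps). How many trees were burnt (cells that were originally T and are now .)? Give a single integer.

Step 1: +4 fires, +2 burnt (F count now 4)
Step 2: +7 fires, +4 burnt (F count now 7)
Step 3: +4 fires, +7 burnt (F count now 4)
Step 4: +3 fires, +4 burnt (F count now 3)
Step 5: +1 fires, +3 burnt (F count now 1)
Step 6: +0 fires, +1 burnt (F count now 0)
Fire out after step 6
Initially T: 20, now '.': 29
Total burnt (originally-T cells now '.'): 19

Answer: 19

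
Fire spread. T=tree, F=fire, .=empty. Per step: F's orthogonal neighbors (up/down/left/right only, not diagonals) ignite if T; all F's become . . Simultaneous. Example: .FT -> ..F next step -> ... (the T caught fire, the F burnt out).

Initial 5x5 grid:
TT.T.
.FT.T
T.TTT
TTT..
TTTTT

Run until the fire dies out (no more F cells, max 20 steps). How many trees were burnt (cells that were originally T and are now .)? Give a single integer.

Answer: 16

Derivation:
Step 1: +2 fires, +1 burnt (F count now 2)
Step 2: +2 fires, +2 burnt (F count now 2)
Step 3: +2 fires, +2 burnt (F count now 2)
Step 4: +3 fires, +2 burnt (F count now 3)
Step 5: +4 fires, +3 burnt (F count now 4)
Step 6: +3 fires, +4 burnt (F count now 3)
Step 7: +0 fires, +3 burnt (F count now 0)
Fire out after step 7
Initially T: 17, now '.': 24
Total burnt (originally-T cells now '.'): 16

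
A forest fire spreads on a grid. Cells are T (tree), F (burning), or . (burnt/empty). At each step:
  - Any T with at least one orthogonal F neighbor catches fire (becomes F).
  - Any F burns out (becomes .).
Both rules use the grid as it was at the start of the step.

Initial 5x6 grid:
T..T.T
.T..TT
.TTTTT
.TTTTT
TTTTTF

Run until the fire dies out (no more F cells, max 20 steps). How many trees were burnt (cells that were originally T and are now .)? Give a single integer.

Answer: 19

Derivation:
Step 1: +2 fires, +1 burnt (F count now 2)
Step 2: +3 fires, +2 burnt (F count now 3)
Step 3: +4 fires, +3 burnt (F count now 4)
Step 4: +5 fires, +4 burnt (F count now 5)
Step 5: +3 fires, +5 burnt (F count now 3)
Step 6: +1 fires, +3 burnt (F count now 1)
Step 7: +1 fires, +1 burnt (F count now 1)
Step 8: +0 fires, +1 burnt (F count now 0)
Fire out after step 8
Initially T: 21, now '.': 28
Total burnt (originally-T cells now '.'): 19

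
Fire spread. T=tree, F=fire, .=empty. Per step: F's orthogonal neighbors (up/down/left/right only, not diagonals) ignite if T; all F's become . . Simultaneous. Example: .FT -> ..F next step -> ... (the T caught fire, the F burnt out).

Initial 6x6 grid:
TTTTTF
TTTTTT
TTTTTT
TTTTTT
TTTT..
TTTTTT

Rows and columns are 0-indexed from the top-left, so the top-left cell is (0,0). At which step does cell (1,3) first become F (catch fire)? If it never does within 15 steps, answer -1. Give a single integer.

Step 1: cell (1,3)='T' (+2 fires, +1 burnt)
Step 2: cell (1,3)='T' (+3 fires, +2 burnt)
Step 3: cell (1,3)='F' (+4 fires, +3 burnt)
  -> target ignites at step 3
Step 4: cell (1,3)='.' (+4 fires, +4 burnt)
Step 5: cell (1,3)='.' (+4 fires, +4 burnt)
Step 6: cell (1,3)='.' (+4 fires, +4 burnt)
Step 7: cell (1,3)='.' (+4 fires, +4 burnt)
Step 8: cell (1,3)='.' (+4 fires, +4 burnt)
Step 9: cell (1,3)='.' (+3 fires, +4 burnt)
Step 10: cell (1,3)='.' (+1 fires, +3 burnt)
Step 11: cell (1,3)='.' (+0 fires, +1 burnt)
  fire out at step 11

3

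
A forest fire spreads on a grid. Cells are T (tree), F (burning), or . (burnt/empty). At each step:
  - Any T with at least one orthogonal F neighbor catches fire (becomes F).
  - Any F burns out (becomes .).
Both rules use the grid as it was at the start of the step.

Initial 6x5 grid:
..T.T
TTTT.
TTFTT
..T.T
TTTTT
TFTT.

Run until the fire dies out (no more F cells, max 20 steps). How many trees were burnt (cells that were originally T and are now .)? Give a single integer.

Step 1: +7 fires, +2 burnt (F count now 7)
Step 2: +8 fires, +7 burnt (F count now 8)
Step 3: +3 fires, +8 burnt (F count now 3)
Step 4: +1 fires, +3 burnt (F count now 1)
Step 5: +0 fires, +1 burnt (F count now 0)
Fire out after step 5
Initially T: 20, now '.': 29
Total burnt (originally-T cells now '.'): 19

Answer: 19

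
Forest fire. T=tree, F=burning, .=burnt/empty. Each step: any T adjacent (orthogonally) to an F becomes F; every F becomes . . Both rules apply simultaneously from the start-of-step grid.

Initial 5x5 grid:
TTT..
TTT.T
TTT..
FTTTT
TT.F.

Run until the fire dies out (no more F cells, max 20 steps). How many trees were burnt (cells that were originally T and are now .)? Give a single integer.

Step 1: +4 fires, +2 burnt (F count now 4)
Step 2: +5 fires, +4 burnt (F count now 5)
Step 3: +3 fires, +5 burnt (F count now 3)
Step 4: +2 fires, +3 burnt (F count now 2)
Step 5: +1 fires, +2 burnt (F count now 1)
Step 6: +0 fires, +1 burnt (F count now 0)
Fire out after step 6
Initially T: 16, now '.': 24
Total burnt (originally-T cells now '.'): 15

Answer: 15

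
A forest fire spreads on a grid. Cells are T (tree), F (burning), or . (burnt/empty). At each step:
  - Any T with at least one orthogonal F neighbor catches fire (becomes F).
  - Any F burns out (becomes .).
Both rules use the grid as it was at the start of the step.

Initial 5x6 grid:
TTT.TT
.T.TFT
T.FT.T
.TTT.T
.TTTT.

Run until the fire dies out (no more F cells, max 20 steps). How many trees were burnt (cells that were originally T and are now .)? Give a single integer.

Answer: 14

Derivation:
Step 1: +5 fires, +2 burnt (F count now 5)
Step 2: +5 fires, +5 burnt (F count now 5)
Step 3: +3 fires, +5 burnt (F count now 3)
Step 4: +1 fires, +3 burnt (F count now 1)
Step 5: +0 fires, +1 burnt (F count now 0)
Fire out after step 5
Initially T: 19, now '.': 25
Total burnt (originally-T cells now '.'): 14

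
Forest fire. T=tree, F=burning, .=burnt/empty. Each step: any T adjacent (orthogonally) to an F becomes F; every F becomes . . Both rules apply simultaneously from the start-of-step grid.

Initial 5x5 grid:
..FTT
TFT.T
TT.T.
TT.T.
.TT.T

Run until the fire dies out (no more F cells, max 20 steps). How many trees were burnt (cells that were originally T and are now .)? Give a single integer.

Answer: 11

Derivation:
Step 1: +4 fires, +2 burnt (F count now 4)
Step 2: +3 fires, +4 burnt (F count now 3)
Step 3: +3 fires, +3 burnt (F count now 3)
Step 4: +1 fires, +3 burnt (F count now 1)
Step 5: +0 fires, +1 burnt (F count now 0)
Fire out after step 5
Initially T: 14, now '.': 22
Total burnt (originally-T cells now '.'): 11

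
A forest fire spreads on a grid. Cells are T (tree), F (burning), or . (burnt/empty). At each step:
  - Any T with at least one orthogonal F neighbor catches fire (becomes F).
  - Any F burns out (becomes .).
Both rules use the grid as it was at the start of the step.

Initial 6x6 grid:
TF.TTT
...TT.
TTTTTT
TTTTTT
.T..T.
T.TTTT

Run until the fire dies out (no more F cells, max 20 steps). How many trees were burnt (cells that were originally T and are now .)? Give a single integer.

Step 1: +1 fires, +1 burnt (F count now 1)
Step 2: +0 fires, +1 burnt (F count now 0)
Fire out after step 2
Initially T: 25, now '.': 12
Total burnt (originally-T cells now '.'): 1

Answer: 1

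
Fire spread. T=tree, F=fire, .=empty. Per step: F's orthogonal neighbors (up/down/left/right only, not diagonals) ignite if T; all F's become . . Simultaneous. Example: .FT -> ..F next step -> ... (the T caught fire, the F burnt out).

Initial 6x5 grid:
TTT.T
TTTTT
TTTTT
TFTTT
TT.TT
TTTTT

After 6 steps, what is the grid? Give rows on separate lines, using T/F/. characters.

Step 1: 4 trees catch fire, 1 burn out
  TTT.T
  TTTTT
  TFTTT
  F.FTT
  TF.TT
  TTTTT
Step 2: 6 trees catch fire, 4 burn out
  TTT.T
  TFTTT
  F.FTT
  ...FT
  F..TT
  TFTTT
Step 3: 8 trees catch fire, 6 burn out
  TFT.T
  F.FTT
  ...FT
  ....F
  ...FT
  F.FTT
Step 4: 6 trees catch fire, 8 burn out
  F.F.T
  ...FT
  ....F
  .....
  ....F
  ...FT
Step 5: 2 trees catch fire, 6 burn out
  ....T
  ....F
  .....
  .....
  .....
  ....F
Step 6: 1 trees catch fire, 2 burn out
  ....F
  .....
  .....
  .....
  .....
  .....

....F
.....
.....
.....
.....
.....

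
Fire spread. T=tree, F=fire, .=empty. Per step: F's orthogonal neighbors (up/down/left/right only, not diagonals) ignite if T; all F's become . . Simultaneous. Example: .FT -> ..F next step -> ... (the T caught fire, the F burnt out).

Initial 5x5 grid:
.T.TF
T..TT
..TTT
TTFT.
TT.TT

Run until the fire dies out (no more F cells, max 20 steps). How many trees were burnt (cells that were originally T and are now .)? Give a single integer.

Step 1: +5 fires, +2 burnt (F count now 5)
Step 2: +6 fires, +5 burnt (F count now 6)
Step 3: +2 fires, +6 burnt (F count now 2)
Step 4: +0 fires, +2 burnt (F count now 0)
Fire out after step 4
Initially T: 15, now '.': 23
Total burnt (originally-T cells now '.'): 13

Answer: 13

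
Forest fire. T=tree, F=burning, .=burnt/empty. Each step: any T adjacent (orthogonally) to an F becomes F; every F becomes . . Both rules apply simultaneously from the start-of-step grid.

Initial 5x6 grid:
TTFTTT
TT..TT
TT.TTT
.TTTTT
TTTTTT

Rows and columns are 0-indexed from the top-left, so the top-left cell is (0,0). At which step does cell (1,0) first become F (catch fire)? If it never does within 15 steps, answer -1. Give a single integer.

Step 1: cell (1,0)='T' (+2 fires, +1 burnt)
Step 2: cell (1,0)='T' (+3 fires, +2 burnt)
Step 3: cell (1,0)='F' (+4 fires, +3 burnt)
  -> target ignites at step 3
Step 4: cell (1,0)='.' (+4 fires, +4 burnt)
Step 5: cell (1,0)='.' (+5 fires, +4 burnt)
Step 6: cell (1,0)='.' (+5 fires, +5 burnt)
Step 7: cell (1,0)='.' (+2 fires, +5 burnt)
Step 8: cell (1,0)='.' (+0 fires, +2 burnt)
  fire out at step 8

3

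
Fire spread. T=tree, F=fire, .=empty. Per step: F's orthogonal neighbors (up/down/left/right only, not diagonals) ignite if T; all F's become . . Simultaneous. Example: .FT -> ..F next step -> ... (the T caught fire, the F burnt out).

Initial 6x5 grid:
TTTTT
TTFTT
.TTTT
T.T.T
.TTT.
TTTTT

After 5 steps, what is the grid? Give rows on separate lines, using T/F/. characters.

Step 1: 4 trees catch fire, 1 burn out
  TTFTT
  TF.FT
  .TFTT
  T.T.T
  .TTT.
  TTTTT
Step 2: 7 trees catch fire, 4 burn out
  TF.FT
  F...F
  .F.FT
  T.F.T
  .TTT.
  TTTTT
Step 3: 4 trees catch fire, 7 burn out
  F...F
  .....
  ....F
  T...T
  .TFT.
  TTTTT
Step 4: 4 trees catch fire, 4 burn out
  .....
  .....
  .....
  T...F
  .F.F.
  TTFTT
Step 5: 2 trees catch fire, 4 burn out
  .....
  .....
  .....
  T....
  .....
  TF.FT

.....
.....
.....
T....
.....
TF.FT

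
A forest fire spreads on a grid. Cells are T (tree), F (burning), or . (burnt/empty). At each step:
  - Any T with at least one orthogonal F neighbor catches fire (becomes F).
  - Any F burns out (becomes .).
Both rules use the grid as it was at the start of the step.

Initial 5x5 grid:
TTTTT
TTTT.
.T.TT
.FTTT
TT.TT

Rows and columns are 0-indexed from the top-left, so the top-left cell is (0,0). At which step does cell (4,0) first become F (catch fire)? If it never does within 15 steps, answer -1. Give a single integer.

Step 1: cell (4,0)='T' (+3 fires, +1 burnt)
Step 2: cell (4,0)='F' (+3 fires, +3 burnt)
  -> target ignites at step 2
Step 3: cell (4,0)='.' (+6 fires, +3 burnt)
Step 4: cell (4,0)='.' (+5 fires, +6 burnt)
Step 5: cell (4,0)='.' (+1 fires, +5 burnt)
Step 6: cell (4,0)='.' (+1 fires, +1 burnt)
Step 7: cell (4,0)='.' (+0 fires, +1 burnt)
  fire out at step 7

2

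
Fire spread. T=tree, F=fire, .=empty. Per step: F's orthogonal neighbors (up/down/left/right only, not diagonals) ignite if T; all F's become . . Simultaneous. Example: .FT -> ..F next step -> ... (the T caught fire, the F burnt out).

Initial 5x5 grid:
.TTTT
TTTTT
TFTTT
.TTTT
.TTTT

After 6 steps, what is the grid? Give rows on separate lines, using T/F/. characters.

Step 1: 4 trees catch fire, 1 burn out
  .TTTT
  TFTTT
  F.FTT
  .FTTT
  .TTTT
Step 2: 6 trees catch fire, 4 burn out
  .FTTT
  F.FTT
  ...FT
  ..FTT
  .FTTT
Step 3: 5 trees catch fire, 6 burn out
  ..FTT
  ...FT
  ....F
  ...FT
  ..FTT
Step 4: 4 trees catch fire, 5 burn out
  ...FT
  ....F
  .....
  ....F
  ...FT
Step 5: 2 trees catch fire, 4 burn out
  ....F
  .....
  .....
  .....
  ....F
Step 6: 0 trees catch fire, 2 burn out
  .....
  .....
  .....
  .....
  .....

.....
.....
.....
.....
.....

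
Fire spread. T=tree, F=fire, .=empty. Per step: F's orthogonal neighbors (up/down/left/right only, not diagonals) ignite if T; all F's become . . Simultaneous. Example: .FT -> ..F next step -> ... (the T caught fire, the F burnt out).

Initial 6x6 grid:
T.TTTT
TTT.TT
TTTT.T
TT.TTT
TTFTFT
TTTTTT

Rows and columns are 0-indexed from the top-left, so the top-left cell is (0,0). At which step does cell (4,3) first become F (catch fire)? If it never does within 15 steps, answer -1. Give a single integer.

Step 1: cell (4,3)='F' (+6 fires, +2 burnt)
  -> target ignites at step 1
Step 2: cell (4,3)='.' (+7 fires, +6 burnt)
Step 3: cell (4,3)='.' (+5 fires, +7 burnt)
Step 4: cell (4,3)='.' (+4 fires, +5 burnt)
Step 5: cell (4,3)='.' (+4 fires, +4 burnt)
Step 6: cell (4,3)='.' (+3 fires, +4 burnt)
Step 7: cell (4,3)='.' (+1 fires, +3 burnt)
Step 8: cell (4,3)='.' (+0 fires, +1 burnt)
  fire out at step 8

1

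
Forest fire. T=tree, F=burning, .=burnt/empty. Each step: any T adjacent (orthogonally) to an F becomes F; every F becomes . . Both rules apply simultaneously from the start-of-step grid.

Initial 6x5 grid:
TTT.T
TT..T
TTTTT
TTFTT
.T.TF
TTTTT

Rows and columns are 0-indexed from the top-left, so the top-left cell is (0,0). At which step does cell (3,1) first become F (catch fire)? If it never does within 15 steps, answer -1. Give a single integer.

Step 1: cell (3,1)='F' (+6 fires, +2 burnt)
  -> target ignites at step 1
Step 2: cell (3,1)='.' (+6 fires, +6 burnt)
Step 3: cell (3,1)='.' (+5 fires, +6 burnt)
Step 4: cell (3,1)='.' (+4 fires, +5 burnt)
Step 5: cell (3,1)='.' (+2 fires, +4 burnt)
Step 6: cell (3,1)='.' (+0 fires, +2 burnt)
  fire out at step 6

1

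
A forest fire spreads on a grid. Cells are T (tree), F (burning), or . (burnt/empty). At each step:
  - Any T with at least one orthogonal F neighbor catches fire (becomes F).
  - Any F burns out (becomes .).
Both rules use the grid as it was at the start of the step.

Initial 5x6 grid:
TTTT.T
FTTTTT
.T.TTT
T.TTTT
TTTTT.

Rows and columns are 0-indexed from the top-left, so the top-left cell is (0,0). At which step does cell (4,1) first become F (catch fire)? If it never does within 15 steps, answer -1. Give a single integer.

Step 1: cell (4,1)='T' (+2 fires, +1 burnt)
Step 2: cell (4,1)='T' (+3 fires, +2 burnt)
Step 3: cell (4,1)='T' (+2 fires, +3 burnt)
Step 4: cell (4,1)='T' (+3 fires, +2 burnt)
Step 5: cell (4,1)='T' (+3 fires, +3 burnt)
Step 6: cell (4,1)='T' (+5 fires, +3 burnt)
Step 7: cell (4,1)='T' (+3 fires, +5 burnt)
Step 8: cell (4,1)='F' (+1 fires, +3 burnt)
  -> target ignites at step 8
Step 9: cell (4,1)='.' (+1 fires, +1 burnt)
Step 10: cell (4,1)='.' (+1 fires, +1 burnt)
Step 11: cell (4,1)='.' (+0 fires, +1 burnt)
  fire out at step 11

8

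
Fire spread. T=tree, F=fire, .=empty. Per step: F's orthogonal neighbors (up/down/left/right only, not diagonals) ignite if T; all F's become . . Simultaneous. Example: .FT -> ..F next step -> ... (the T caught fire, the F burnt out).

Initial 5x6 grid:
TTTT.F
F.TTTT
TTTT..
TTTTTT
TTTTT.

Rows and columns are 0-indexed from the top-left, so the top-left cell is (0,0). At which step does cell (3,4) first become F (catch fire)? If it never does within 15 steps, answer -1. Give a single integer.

Step 1: cell (3,4)='T' (+3 fires, +2 burnt)
Step 2: cell (3,4)='T' (+4 fires, +3 burnt)
Step 3: cell (3,4)='T' (+5 fires, +4 burnt)
Step 4: cell (3,4)='T' (+5 fires, +5 burnt)
Step 5: cell (3,4)='T' (+2 fires, +5 burnt)
Step 6: cell (3,4)='F' (+2 fires, +2 burnt)
  -> target ignites at step 6
Step 7: cell (3,4)='.' (+2 fires, +2 burnt)
Step 8: cell (3,4)='.' (+0 fires, +2 burnt)
  fire out at step 8

6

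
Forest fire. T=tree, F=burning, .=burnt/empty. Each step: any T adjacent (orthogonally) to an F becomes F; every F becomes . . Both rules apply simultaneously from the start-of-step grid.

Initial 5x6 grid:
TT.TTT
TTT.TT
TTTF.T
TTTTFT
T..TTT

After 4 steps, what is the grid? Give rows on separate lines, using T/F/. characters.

Step 1: 4 trees catch fire, 2 burn out
  TT.TTT
  TTT.TT
  TTF..T
  TTTF.F
  T..TFT
Step 2: 6 trees catch fire, 4 burn out
  TT.TTT
  TTF.TT
  TF...F
  TTF...
  T..F.F
Step 3: 4 trees catch fire, 6 burn out
  TT.TTT
  TF..TF
  F.....
  TF....
  T.....
Step 4: 5 trees catch fire, 4 burn out
  TF.TTF
  F...F.
  ......
  F.....
  T.....

TF.TTF
F...F.
......
F.....
T.....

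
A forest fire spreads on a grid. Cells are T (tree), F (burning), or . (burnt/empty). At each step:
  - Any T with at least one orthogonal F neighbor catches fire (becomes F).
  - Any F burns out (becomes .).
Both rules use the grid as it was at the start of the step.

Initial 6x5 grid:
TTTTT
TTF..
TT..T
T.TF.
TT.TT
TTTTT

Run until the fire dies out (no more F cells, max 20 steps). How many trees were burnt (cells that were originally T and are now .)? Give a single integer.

Answer: 20

Derivation:
Step 1: +4 fires, +2 burnt (F count now 4)
Step 2: +6 fires, +4 burnt (F count now 6)
Step 3: +5 fires, +6 burnt (F count now 5)
Step 4: +2 fires, +5 burnt (F count now 2)
Step 5: +3 fires, +2 burnt (F count now 3)
Step 6: +0 fires, +3 burnt (F count now 0)
Fire out after step 6
Initially T: 21, now '.': 29
Total burnt (originally-T cells now '.'): 20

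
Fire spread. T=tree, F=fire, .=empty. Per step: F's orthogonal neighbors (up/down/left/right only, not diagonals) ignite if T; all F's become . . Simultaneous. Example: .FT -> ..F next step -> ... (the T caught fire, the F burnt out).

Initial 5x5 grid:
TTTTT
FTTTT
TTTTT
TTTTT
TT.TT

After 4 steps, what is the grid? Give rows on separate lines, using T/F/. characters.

Step 1: 3 trees catch fire, 1 burn out
  FTTTT
  .FTTT
  FTTTT
  TTTTT
  TT.TT
Step 2: 4 trees catch fire, 3 burn out
  .FTTT
  ..FTT
  .FTTT
  FTTTT
  TT.TT
Step 3: 5 trees catch fire, 4 burn out
  ..FTT
  ...FT
  ..FTT
  .FTTT
  FT.TT
Step 4: 5 trees catch fire, 5 burn out
  ...FT
  ....F
  ...FT
  ..FTT
  .F.TT

...FT
....F
...FT
..FTT
.F.TT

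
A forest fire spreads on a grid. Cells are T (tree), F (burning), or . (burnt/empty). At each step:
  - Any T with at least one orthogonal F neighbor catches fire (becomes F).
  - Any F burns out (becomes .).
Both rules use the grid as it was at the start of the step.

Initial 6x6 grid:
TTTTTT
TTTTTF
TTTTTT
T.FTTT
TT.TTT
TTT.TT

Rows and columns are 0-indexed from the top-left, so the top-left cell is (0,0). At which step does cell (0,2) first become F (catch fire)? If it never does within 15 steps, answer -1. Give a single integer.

Step 1: cell (0,2)='T' (+5 fires, +2 burnt)
Step 2: cell (0,2)='T' (+9 fires, +5 burnt)
Step 3: cell (0,2)='F' (+6 fires, +9 burnt)
  -> target ignites at step 3
Step 4: cell (0,2)='.' (+5 fires, +6 burnt)
Step 5: cell (0,2)='.' (+2 fires, +5 burnt)
Step 6: cell (0,2)='.' (+2 fires, +2 burnt)
Step 7: cell (0,2)='.' (+1 fires, +2 burnt)
Step 8: cell (0,2)='.' (+1 fires, +1 burnt)
Step 9: cell (0,2)='.' (+0 fires, +1 burnt)
  fire out at step 9

3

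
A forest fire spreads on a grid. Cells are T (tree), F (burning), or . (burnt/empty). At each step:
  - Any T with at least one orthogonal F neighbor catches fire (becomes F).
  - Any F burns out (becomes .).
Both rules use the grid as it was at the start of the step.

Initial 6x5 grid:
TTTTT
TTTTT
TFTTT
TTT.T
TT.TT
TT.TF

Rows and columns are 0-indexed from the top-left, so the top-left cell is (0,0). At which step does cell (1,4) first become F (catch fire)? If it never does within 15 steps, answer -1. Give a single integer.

Step 1: cell (1,4)='T' (+6 fires, +2 burnt)
Step 2: cell (1,4)='T' (+9 fires, +6 burnt)
Step 3: cell (1,4)='T' (+6 fires, +9 burnt)
Step 4: cell (1,4)='F' (+3 fires, +6 burnt)
  -> target ignites at step 4
Step 5: cell (1,4)='.' (+1 fires, +3 burnt)
Step 6: cell (1,4)='.' (+0 fires, +1 burnt)
  fire out at step 6

4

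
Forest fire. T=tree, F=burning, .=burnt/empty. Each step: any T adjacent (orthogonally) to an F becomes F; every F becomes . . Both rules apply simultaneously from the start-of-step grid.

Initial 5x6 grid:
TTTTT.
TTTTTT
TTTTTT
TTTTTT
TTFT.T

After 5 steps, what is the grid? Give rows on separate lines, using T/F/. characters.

Step 1: 3 trees catch fire, 1 burn out
  TTTTT.
  TTTTTT
  TTTTTT
  TTFTTT
  TF.F.T
Step 2: 4 trees catch fire, 3 burn out
  TTTTT.
  TTTTTT
  TTFTTT
  TF.FTT
  F....T
Step 3: 5 trees catch fire, 4 burn out
  TTTTT.
  TTFTTT
  TF.FTT
  F...FT
  .....T
Step 4: 6 trees catch fire, 5 burn out
  TTFTT.
  TF.FTT
  F...FT
  .....F
  .....T
Step 5: 6 trees catch fire, 6 burn out
  TF.FT.
  F...FT
  .....F
  ......
  .....F

TF.FT.
F...FT
.....F
......
.....F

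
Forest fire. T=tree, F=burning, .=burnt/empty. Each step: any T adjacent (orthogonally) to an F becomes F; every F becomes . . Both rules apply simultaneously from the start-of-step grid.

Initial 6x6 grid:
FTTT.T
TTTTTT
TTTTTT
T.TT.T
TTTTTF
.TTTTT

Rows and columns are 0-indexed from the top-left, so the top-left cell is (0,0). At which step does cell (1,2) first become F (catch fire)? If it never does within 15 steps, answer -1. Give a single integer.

Step 1: cell (1,2)='T' (+5 fires, +2 burnt)
Step 2: cell (1,2)='T' (+6 fires, +5 burnt)
Step 3: cell (1,2)='F' (+9 fires, +6 burnt)
  -> target ignites at step 3
Step 4: cell (1,2)='.' (+9 fires, +9 burnt)
Step 5: cell (1,2)='.' (+1 fires, +9 burnt)
Step 6: cell (1,2)='.' (+0 fires, +1 burnt)
  fire out at step 6

3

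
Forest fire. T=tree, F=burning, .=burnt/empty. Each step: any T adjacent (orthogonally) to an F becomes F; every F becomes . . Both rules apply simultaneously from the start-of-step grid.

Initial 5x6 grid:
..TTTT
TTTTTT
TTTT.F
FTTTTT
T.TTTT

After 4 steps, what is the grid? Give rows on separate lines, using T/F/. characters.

Step 1: 5 trees catch fire, 2 burn out
  ..TTTT
  TTTTTF
  FTTT..
  .FTTTF
  F.TTTT
Step 2: 7 trees catch fire, 5 burn out
  ..TTTF
  FTTTF.
  .FTT..
  ..FTF.
  ..TTTF
Step 3: 7 trees catch fire, 7 burn out
  ..TTF.
  .FTF..
  ..FT..
  ...F..
  ..FTF.
Step 4: 4 trees catch fire, 7 burn out
  ..TF..
  ..F...
  ...F..
  ......
  ...F..

..TF..
..F...
...F..
......
...F..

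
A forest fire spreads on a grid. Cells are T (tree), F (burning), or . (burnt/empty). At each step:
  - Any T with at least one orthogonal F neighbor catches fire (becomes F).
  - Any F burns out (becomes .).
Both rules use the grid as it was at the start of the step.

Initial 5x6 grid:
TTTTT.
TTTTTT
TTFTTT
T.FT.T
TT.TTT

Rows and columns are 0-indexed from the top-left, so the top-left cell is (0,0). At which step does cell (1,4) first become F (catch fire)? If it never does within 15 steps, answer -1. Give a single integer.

Step 1: cell (1,4)='T' (+4 fires, +2 burnt)
Step 2: cell (1,4)='T' (+6 fires, +4 burnt)
Step 3: cell (1,4)='F' (+7 fires, +6 burnt)
  -> target ignites at step 3
Step 4: cell (1,4)='.' (+6 fires, +7 burnt)
Step 5: cell (1,4)='.' (+1 fires, +6 burnt)
Step 6: cell (1,4)='.' (+0 fires, +1 burnt)
  fire out at step 6

3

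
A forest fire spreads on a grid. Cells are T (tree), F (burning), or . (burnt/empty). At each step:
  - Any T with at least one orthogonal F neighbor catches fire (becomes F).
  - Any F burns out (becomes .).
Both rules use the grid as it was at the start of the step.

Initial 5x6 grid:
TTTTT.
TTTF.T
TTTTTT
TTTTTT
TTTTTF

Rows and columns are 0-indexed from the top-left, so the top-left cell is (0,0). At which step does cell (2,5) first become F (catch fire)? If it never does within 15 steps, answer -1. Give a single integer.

Step 1: cell (2,5)='T' (+5 fires, +2 burnt)
Step 2: cell (2,5)='F' (+9 fires, +5 burnt)
  -> target ignites at step 2
Step 3: cell (2,5)='.' (+6 fires, +9 burnt)
Step 4: cell (2,5)='.' (+4 fires, +6 burnt)
Step 5: cell (2,5)='.' (+2 fires, +4 burnt)
Step 6: cell (2,5)='.' (+0 fires, +2 burnt)
  fire out at step 6

2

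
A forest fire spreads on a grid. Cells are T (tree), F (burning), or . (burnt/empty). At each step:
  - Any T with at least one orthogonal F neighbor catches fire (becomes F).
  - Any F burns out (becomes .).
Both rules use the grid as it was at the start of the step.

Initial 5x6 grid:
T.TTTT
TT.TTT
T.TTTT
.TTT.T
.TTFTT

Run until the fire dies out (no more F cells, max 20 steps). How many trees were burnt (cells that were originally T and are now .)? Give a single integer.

Step 1: +3 fires, +1 burnt (F count now 3)
Step 2: +4 fires, +3 burnt (F count now 4)
Step 3: +5 fires, +4 burnt (F count now 5)
Step 4: +3 fires, +5 burnt (F count now 3)
Step 5: +3 fires, +3 burnt (F count now 3)
Step 6: +1 fires, +3 burnt (F count now 1)
Step 7: +0 fires, +1 burnt (F count now 0)
Fire out after step 7
Initially T: 23, now '.': 26
Total burnt (originally-T cells now '.'): 19

Answer: 19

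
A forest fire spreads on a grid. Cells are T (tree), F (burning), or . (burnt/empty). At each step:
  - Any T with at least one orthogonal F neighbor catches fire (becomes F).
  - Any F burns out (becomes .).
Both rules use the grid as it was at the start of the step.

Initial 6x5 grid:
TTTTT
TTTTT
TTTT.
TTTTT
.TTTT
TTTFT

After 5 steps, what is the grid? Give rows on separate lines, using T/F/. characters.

Step 1: 3 trees catch fire, 1 burn out
  TTTTT
  TTTTT
  TTTT.
  TTTTT
  .TTFT
  TTF.F
Step 2: 4 trees catch fire, 3 burn out
  TTTTT
  TTTTT
  TTTT.
  TTTFT
  .TF.F
  TF...
Step 3: 5 trees catch fire, 4 burn out
  TTTTT
  TTTTT
  TTTF.
  TTF.F
  .F...
  F....
Step 4: 3 trees catch fire, 5 burn out
  TTTTT
  TTTFT
  TTF..
  TF...
  .....
  .....
Step 5: 5 trees catch fire, 3 burn out
  TTTFT
  TTF.F
  TF...
  F....
  .....
  .....

TTTFT
TTF.F
TF...
F....
.....
.....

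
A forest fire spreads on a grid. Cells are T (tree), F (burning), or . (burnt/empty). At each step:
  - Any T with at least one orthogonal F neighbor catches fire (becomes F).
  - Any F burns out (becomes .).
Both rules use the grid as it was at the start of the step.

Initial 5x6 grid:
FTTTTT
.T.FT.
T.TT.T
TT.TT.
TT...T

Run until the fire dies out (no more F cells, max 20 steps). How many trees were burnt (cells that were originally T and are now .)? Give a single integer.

Step 1: +4 fires, +2 burnt (F count now 4)
Step 2: +5 fires, +4 burnt (F count now 5)
Step 3: +2 fires, +5 burnt (F count now 2)
Step 4: +0 fires, +2 burnt (F count now 0)
Fire out after step 4
Initially T: 18, now '.': 23
Total burnt (originally-T cells now '.'): 11

Answer: 11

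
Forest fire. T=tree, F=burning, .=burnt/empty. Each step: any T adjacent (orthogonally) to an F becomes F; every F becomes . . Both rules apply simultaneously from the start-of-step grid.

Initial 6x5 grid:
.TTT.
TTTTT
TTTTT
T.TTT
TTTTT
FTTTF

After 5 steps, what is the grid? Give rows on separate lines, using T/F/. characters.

Step 1: 4 trees catch fire, 2 burn out
  .TTT.
  TTTTT
  TTTTT
  T.TTT
  FTTTF
  .FTF.
Step 2: 5 trees catch fire, 4 burn out
  .TTT.
  TTTTT
  TTTTT
  F.TTF
  .FTF.
  ..F..
Step 3: 4 trees catch fire, 5 burn out
  .TTT.
  TTTTT
  FTTTF
  ..TF.
  ..F..
  .....
Step 4: 5 trees catch fire, 4 burn out
  .TTT.
  FTTTF
  .FTF.
  ..F..
  .....
  .....
Step 5: 3 trees catch fire, 5 burn out
  .TTT.
  .FTF.
  ..F..
  .....
  .....
  .....

.TTT.
.FTF.
..F..
.....
.....
.....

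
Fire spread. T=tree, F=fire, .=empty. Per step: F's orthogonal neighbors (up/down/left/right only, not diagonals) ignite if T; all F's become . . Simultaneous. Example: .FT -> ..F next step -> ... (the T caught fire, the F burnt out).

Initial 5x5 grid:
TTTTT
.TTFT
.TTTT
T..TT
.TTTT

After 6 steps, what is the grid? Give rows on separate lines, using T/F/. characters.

Step 1: 4 trees catch fire, 1 burn out
  TTTFT
  .TF.F
  .TTFT
  T..TT
  .TTTT
Step 2: 6 trees catch fire, 4 burn out
  TTF.F
  .F...
  .TF.F
  T..FT
  .TTTT
Step 3: 4 trees catch fire, 6 burn out
  TF...
  .....
  .F...
  T...F
  .TTFT
Step 4: 3 trees catch fire, 4 burn out
  F....
  .....
  .....
  T....
  .TF.F
Step 5: 1 trees catch fire, 3 burn out
  .....
  .....
  .....
  T....
  .F...
Step 6: 0 trees catch fire, 1 burn out
  .....
  .....
  .....
  T....
  .....

.....
.....
.....
T....
.....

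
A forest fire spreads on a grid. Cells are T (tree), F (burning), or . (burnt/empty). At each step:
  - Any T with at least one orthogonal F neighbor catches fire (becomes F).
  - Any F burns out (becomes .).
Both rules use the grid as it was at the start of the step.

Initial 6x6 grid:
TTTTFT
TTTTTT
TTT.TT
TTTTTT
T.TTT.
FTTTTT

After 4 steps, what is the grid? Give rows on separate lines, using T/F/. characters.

Step 1: 5 trees catch fire, 2 burn out
  TTTF.F
  TTTTFT
  TTT.TT
  TTTTTT
  F.TTT.
  .FTTTT
Step 2: 6 trees catch fire, 5 burn out
  TTF...
  TTTF.F
  TTT.FT
  FTTTTT
  ..TTT.
  ..FTTT
Step 3: 8 trees catch fire, 6 burn out
  TF....
  TTF...
  FTT..F
  .FTTFT
  ..FTT.
  ...FTT
Step 4: 11 trees catch fire, 8 burn out
  F.....
  FF....
  .FF...
  ..FF.F
  ...FF.
  ....FT

F.....
FF....
.FF...
..FF.F
...FF.
....FT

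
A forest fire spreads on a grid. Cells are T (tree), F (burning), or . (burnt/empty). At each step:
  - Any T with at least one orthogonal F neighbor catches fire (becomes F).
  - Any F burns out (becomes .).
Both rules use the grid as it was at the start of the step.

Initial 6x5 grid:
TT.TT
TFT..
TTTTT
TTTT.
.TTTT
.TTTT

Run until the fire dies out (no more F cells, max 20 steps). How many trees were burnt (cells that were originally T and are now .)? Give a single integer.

Answer: 21

Derivation:
Step 1: +4 fires, +1 burnt (F count now 4)
Step 2: +4 fires, +4 burnt (F count now 4)
Step 3: +4 fires, +4 burnt (F count now 4)
Step 4: +4 fires, +4 burnt (F count now 4)
Step 5: +2 fires, +4 burnt (F count now 2)
Step 6: +2 fires, +2 burnt (F count now 2)
Step 7: +1 fires, +2 burnt (F count now 1)
Step 8: +0 fires, +1 burnt (F count now 0)
Fire out after step 8
Initially T: 23, now '.': 28
Total burnt (originally-T cells now '.'): 21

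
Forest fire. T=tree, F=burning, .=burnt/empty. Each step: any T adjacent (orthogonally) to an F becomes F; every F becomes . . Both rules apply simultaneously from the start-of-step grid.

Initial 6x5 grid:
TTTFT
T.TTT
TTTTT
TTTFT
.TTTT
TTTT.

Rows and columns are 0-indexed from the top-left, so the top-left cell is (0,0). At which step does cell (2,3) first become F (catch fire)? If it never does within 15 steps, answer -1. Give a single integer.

Step 1: cell (2,3)='F' (+7 fires, +2 burnt)
  -> target ignites at step 1
Step 2: cell (2,3)='.' (+9 fires, +7 burnt)
Step 3: cell (2,3)='.' (+5 fires, +9 burnt)
Step 4: cell (2,3)='.' (+3 fires, +5 burnt)
Step 5: cell (2,3)='.' (+1 fires, +3 burnt)
Step 6: cell (2,3)='.' (+0 fires, +1 burnt)
  fire out at step 6

1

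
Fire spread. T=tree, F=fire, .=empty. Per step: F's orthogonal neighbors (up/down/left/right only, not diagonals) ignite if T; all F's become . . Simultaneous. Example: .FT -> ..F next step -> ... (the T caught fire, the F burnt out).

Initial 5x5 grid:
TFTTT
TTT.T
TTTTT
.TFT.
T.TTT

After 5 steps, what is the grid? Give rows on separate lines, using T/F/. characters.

Step 1: 7 trees catch fire, 2 burn out
  F.FTT
  TFT.T
  TTFTT
  .F.F.
  T.FTT
Step 2: 6 trees catch fire, 7 burn out
  ...FT
  F.F.T
  TF.FT
  .....
  T..FT
Step 3: 4 trees catch fire, 6 burn out
  ....F
  ....T
  F...F
  .....
  T...F
Step 4: 1 trees catch fire, 4 burn out
  .....
  ....F
  .....
  .....
  T....
Step 5: 0 trees catch fire, 1 burn out
  .....
  .....
  .....
  .....
  T....

.....
.....
.....
.....
T....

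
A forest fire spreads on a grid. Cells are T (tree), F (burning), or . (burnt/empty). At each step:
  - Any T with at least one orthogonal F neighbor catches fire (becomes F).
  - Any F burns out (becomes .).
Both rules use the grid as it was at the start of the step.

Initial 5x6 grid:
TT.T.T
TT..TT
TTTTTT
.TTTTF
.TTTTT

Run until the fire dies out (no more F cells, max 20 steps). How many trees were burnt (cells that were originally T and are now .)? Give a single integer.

Step 1: +3 fires, +1 burnt (F count now 3)
Step 2: +4 fires, +3 burnt (F count now 4)
Step 3: +5 fires, +4 burnt (F count now 5)
Step 4: +3 fires, +5 burnt (F count now 3)
Step 5: +2 fires, +3 burnt (F count now 2)
Step 6: +2 fires, +2 burnt (F count now 2)
Step 7: +2 fires, +2 burnt (F count now 2)
Step 8: +1 fires, +2 burnt (F count now 1)
Step 9: +0 fires, +1 burnt (F count now 0)
Fire out after step 9
Initially T: 23, now '.': 29
Total burnt (originally-T cells now '.'): 22

Answer: 22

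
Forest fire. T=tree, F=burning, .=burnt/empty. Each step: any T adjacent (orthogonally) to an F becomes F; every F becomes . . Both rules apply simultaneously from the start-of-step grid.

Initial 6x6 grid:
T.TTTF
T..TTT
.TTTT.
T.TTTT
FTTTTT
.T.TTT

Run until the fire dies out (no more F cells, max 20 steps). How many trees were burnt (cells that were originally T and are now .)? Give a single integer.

Step 1: +4 fires, +2 burnt (F count now 4)
Step 2: +4 fires, +4 burnt (F count now 4)
Step 3: +5 fires, +4 burnt (F count now 5)
Step 4: +6 fires, +5 burnt (F count now 6)
Step 5: +4 fires, +6 burnt (F count now 4)
Step 6: +1 fires, +4 burnt (F count now 1)
Step 7: +0 fires, +1 burnt (F count now 0)
Fire out after step 7
Initially T: 26, now '.': 34
Total burnt (originally-T cells now '.'): 24

Answer: 24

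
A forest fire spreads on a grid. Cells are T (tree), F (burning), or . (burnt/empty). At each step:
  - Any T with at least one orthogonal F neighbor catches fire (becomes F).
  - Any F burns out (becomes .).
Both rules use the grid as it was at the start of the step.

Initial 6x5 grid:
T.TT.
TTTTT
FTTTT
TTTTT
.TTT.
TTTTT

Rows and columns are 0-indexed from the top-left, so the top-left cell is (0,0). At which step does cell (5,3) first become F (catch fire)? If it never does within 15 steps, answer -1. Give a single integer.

Step 1: cell (5,3)='T' (+3 fires, +1 burnt)
Step 2: cell (5,3)='T' (+4 fires, +3 burnt)
Step 3: cell (5,3)='T' (+4 fires, +4 burnt)
Step 4: cell (5,3)='T' (+6 fires, +4 burnt)
Step 5: cell (5,3)='T' (+6 fires, +6 burnt)
Step 6: cell (5,3)='F' (+1 fires, +6 burnt)
  -> target ignites at step 6
Step 7: cell (5,3)='.' (+1 fires, +1 burnt)
Step 8: cell (5,3)='.' (+0 fires, +1 burnt)
  fire out at step 8

6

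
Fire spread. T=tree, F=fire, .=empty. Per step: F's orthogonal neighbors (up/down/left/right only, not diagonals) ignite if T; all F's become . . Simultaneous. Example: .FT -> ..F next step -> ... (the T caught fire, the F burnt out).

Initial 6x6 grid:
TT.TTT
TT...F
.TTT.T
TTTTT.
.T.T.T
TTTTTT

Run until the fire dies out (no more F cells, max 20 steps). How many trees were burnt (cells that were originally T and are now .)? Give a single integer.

Answer: 4

Derivation:
Step 1: +2 fires, +1 burnt (F count now 2)
Step 2: +1 fires, +2 burnt (F count now 1)
Step 3: +1 fires, +1 burnt (F count now 1)
Step 4: +0 fires, +1 burnt (F count now 0)
Fire out after step 4
Initially T: 25, now '.': 15
Total burnt (originally-T cells now '.'): 4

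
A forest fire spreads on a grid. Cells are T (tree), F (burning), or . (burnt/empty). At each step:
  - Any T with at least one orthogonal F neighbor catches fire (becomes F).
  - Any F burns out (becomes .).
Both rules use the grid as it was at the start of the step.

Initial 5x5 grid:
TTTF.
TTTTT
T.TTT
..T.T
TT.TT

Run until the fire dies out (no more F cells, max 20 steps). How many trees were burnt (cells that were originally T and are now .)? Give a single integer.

Step 1: +2 fires, +1 burnt (F count now 2)
Step 2: +4 fires, +2 burnt (F count now 4)
Step 3: +4 fires, +4 burnt (F count now 4)
Step 4: +3 fires, +4 burnt (F count now 3)
Step 5: +2 fires, +3 burnt (F count now 2)
Step 6: +1 fires, +2 burnt (F count now 1)
Step 7: +0 fires, +1 burnt (F count now 0)
Fire out after step 7
Initially T: 18, now '.': 23
Total burnt (originally-T cells now '.'): 16

Answer: 16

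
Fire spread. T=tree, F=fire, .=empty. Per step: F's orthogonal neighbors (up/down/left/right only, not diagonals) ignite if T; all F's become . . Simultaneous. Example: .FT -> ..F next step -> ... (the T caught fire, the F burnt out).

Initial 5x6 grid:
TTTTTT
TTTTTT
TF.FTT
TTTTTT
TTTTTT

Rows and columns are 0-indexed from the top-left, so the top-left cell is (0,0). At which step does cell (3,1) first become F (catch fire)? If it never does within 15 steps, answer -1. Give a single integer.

Step 1: cell (3,1)='F' (+6 fires, +2 burnt)
  -> target ignites at step 1
Step 2: cell (3,1)='.' (+11 fires, +6 burnt)
Step 3: cell (3,1)='.' (+8 fires, +11 burnt)
Step 4: cell (3,1)='.' (+2 fires, +8 burnt)
Step 5: cell (3,1)='.' (+0 fires, +2 burnt)
  fire out at step 5

1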